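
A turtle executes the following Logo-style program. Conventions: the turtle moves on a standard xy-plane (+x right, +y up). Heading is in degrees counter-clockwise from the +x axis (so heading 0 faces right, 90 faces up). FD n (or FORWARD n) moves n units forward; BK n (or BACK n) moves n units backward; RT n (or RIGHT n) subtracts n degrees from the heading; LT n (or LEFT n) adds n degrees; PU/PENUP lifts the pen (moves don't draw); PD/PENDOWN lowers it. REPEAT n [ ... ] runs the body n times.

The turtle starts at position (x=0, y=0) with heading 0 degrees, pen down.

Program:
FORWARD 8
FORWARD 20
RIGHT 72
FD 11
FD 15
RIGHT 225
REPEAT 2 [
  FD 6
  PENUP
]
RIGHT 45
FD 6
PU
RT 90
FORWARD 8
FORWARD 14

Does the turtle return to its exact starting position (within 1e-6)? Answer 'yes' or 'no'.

Executing turtle program step by step:
Start: pos=(0,0), heading=0, pen down
FD 8: (0,0) -> (8,0) [heading=0, draw]
FD 20: (8,0) -> (28,0) [heading=0, draw]
RT 72: heading 0 -> 288
FD 11: (28,0) -> (31.399,-10.462) [heading=288, draw]
FD 15: (31.399,-10.462) -> (36.034,-24.727) [heading=288, draw]
RT 225: heading 288 -> 63
REPEAT 2 [
  -- iteration 1/2 --
  FD 6: (36.034,-24.727) -> (38.758,-19.381) [heading=63, draw]
  PU: pen up
  -- iteration 2/2 --
  FD 6: (38.758,-19.381) -> (41.482,-14.035) [heading=63, move]
  PU: pen up
]
RT 45: heading 63 -> 18
FD 6: (41.482,-14.035) -> (47.189,-12.181) [heading=18, move]
PU: pen up
RT 90: heading 18 -> 288
FD 8: (47.189,-12.181) -> (49.661,-19.79) [heading=288, move]
FD 14: (49.661,-19.79) -> (53.987,-33.105) [heading=288, move]
Final: pos=(53.987,-33.105), heading=288, 5 segment(s) drawn

Start position: (0, 0)
Final position: (53.987, -33.105)
Distance = 63.329; >= 1e-6 -> NOT closed

Answer: no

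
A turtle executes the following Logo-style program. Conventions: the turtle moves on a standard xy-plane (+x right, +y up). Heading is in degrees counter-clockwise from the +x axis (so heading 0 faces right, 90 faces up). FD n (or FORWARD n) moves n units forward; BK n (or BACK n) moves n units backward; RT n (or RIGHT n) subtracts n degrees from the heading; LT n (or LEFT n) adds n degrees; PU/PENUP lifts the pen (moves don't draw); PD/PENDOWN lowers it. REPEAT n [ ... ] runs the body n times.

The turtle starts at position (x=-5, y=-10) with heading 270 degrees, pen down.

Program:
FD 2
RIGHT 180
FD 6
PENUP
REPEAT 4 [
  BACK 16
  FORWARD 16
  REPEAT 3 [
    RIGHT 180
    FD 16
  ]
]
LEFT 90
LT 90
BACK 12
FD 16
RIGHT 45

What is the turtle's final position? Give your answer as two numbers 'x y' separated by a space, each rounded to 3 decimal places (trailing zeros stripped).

Executing turtle program step by step:
Start: pos=(-5,-10), heading=270, pen down
FD 2: (-5,-10) -> (-5,-12) [heading=270, draw]
RT 180: heading 270 -> 90
FD 6: (-5,-12) -> (-5,-6) [heading=90, draw]
PU: pen up
REPEAT 4 [
  -- iteration 1/4 --
  BK 16: (-5,-6) -> (-5,-22) [heading=90, move]
  FD 16: (-5,-22) -> (-5,-6) [heading=90, move]
  REPEAT 3 [
    -- iteration 1/3 --
    RT 180: heading 90 -> 270
    FD 16: (-5,-6) -> (-5,-22) [heading=270, move]
    -- iteration 2/3 --
    RT 180: heading 270 -> 90
    FD 16: (-5,-22) -> (-5,-6) [heading=90, move]
    -- iteration 3/3 --
    RT 180: heading 90 -> 270
    FD 16: (-5,-6) -> (-5,-22) [heading=270, move]
  ]
  -- iteration 2/4 --
  BK 16: (-5,-22) -> (-5,-6) [heading=270, move]
  FD 16: (-5,-6) -> (-5,-22) [heading=270, move]
  REPEAT 3 [
    -- iteration 1/3 --
    RT 180: heading 270 -> 90
    FD 16: (-5,-22) -> (-5,-6) [heading=90, move]
    -- iteration 2/3 --
    RT 180: heading 90 -> 270
    FD 16: (-5,-6) -> (-5,-22) [heading=270, move]
    -- iteration 3/3 --
    RT 180: heading 270 -> 90
    FD 16: (-5,-22) -> (-5,-6) [heading=90, move]
  ]
  -- iteration 3/4 --
  BK 16: (-5,-6) -> (-5,-22) [heading=90, move]
  FD 16: (-5,-22) -> (-5,-6) [heading=90, move]
  REPEAT 3 [
    -- iteration 1/3 --
    RT 180: heading 90 -> 270
    FD 16: (-5,-6) -> (-5,-22) [heading=270, move]
    -- iteration 2/3 --
    RT 180: heading 270 -> 90
    FD 16: (-5,-22) -> (-5,-6) [heading=90, move]
    -- iteration 3/3 --
    RT 180: heading 90 -> 270
    FD 16: (-5,-6) -> (-5,-22) [heading=270, move]
  ]
  -- iteration 4/4 --
  BK 16: (-5,-22) -> (-5,-6) [heading=270, move]
  FD 16: (-5,-6) -> (-5,-22) [heading=270, move]
  REPEAT 3 [
    -- iteration 1/3 --
    RT 180: heading 270 -> 90
    FD 16: (-5,-22) -> (-5,-6) [heading=90, move]
    -- iteration 2/3 --
    RT 180: heading 90 -> 270
    FD 16: (-5,-6) -> (-5,-22) [heading=270, move]
    -- iteration 3/3 --
    RT 180: heading 270 -> 90
    FD 16: (-5,-22) -> (-5,-6) [heading=90, move]
  ]
]
LT 90: heading 90 -> 180
LT 90: heading 180 -> 270
BK 12: (-5,-6) -> (-5,6) [heading=270, move]
FD 16: (-5,6) -> (-5,-10) [heading=270, move]
RT 45: heading 270 -> 225
Final: pos=(-5,-10), heading=225, 2 segment(s) drawn

Answer: -5 -10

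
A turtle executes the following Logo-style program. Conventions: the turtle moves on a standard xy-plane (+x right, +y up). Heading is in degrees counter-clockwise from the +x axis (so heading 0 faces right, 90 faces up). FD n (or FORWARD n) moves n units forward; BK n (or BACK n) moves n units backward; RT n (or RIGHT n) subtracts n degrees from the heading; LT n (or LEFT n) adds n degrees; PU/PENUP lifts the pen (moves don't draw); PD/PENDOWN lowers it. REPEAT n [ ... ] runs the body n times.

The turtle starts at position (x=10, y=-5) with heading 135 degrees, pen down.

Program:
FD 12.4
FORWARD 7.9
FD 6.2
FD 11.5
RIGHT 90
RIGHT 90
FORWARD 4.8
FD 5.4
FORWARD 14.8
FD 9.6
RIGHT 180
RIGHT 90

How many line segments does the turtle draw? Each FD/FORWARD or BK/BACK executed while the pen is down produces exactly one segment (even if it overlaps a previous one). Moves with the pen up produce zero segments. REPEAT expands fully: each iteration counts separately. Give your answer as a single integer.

Executing turtle program step by step:
Start: pos=(10,-5), heading=135, pen down
FD 12.4: (10,-5) -> (1.232,3.768) [heading=135, draw]
FD 7.9: (1.232,3.768) -> (-4.354,9.354) [heading=135, draw]
FD 6.2: (-4.354,9.354) -> (-8.738,13.738) [heading=135, draw]
FD 11.5: (-8.738,13.738) -> (-16.87,21.87) [heading=135, draw]
RT 90: heading 135 -> 45
RT 90: heading 45 -> 315
FD 4.8: (-16.87,21.87) -> (-13.476,18.476) [heading=315, draw]
FD 5.4: (-13.476,18.476) -> (-9.658,14.658) [heading=315, draw]
FD 14.8: (-9.658,14.658) -> (0.808,4.192) [heading=315, draw]
FD 9.6: (0.808,4.192) -> (7.596,-2.596) [heading=315, draw]
RT 180: heading 315 -> 135
RT 90: heading 135 -> 45
Final: pos=(7.596,-2.596), heading=45, 8 segment(s) drawn
Segments drawn: 8

Answer: 8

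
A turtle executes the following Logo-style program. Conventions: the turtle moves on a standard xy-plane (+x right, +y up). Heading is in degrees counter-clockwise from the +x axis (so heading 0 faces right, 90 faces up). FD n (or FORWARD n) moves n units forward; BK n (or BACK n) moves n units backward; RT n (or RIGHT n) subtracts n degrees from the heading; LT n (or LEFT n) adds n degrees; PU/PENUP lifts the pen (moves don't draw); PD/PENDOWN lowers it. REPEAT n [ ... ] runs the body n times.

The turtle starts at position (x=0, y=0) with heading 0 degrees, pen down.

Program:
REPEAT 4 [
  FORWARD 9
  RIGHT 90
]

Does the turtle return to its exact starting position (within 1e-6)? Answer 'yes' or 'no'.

Executing turtle program step by step:
Start: pos=(0,0), heading=0, pen down
REPEAT 4 [
  -- iteration 1/4 --
  FD 9: (0,0) -> (9,0) [heading=0, draw]
  RT 90: heading 0 -> 270
  -- iteration 2/4 --
  FD 9: (9,0) -> (9,-9) [heading=270, draw]
  RT 90: heading 270 -> 180
  -- iteration 3/4 --
  FD 9: (9,-9) -> (0,-9) [heading=180, draw]
  RT 90: heading 180 -> 90
  -- iteration 4/4 --
  FD 9: (0,-9) -> (0,0) [heading=90, draw]
  RT 90: heading 90 -> 0
]
Final: pos=(0,0), heading=0, 4 segment(s) drawn

Start position: (0, 0)
Final position: (0, 0)
Distance = 0; < 1e-6 -> CLOSED

Answer: yes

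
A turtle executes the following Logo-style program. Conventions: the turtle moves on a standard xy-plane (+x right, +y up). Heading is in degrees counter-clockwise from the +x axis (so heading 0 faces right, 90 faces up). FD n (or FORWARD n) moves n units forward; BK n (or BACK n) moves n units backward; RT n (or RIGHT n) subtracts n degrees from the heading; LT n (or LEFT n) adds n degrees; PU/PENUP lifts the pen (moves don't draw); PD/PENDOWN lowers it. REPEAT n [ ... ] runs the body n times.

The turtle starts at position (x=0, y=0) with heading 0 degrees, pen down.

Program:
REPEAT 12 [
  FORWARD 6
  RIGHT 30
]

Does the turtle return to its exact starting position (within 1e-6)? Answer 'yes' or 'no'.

Executing turtle program step by step:
Start: pos=(0,0), heading=0, pen down
REPEAT 12 [
  -- iteration 1/12 --
  FD 6: (0,0) -> (6,0) [heading=0, draw]
  RT 30: heading 0 -> 330
  -- iteration 2/12 --
  FD 6: (6,0) -> (11.196,-3) [heading=330, draw]
  RT 30: heading 330 -> 300
  -- iteration 3/12 --
  FD 6: (11.196,-3) -> (14.196,-8.196) [heading=300, draw]
  RT 30: heading 300 -> 270
  -- iteration 4/12 --
  FD 6: (14.196,-8.196) -> (14.196,-14.196) [heading=270, draw]
  RT 30: heading 270 -> 240
  -- iteration 5/12 --
  FD 6: (14.196,-14.196) -> (11.196,-19.392) [heading=240, draw]
  RT 30: heading 240 -> 210
  -- iteration 6/12 --
  FD 6: (11.196,-19.392) -> (6,-22.392) [heading=210, draw]
  RT 30: heading 210 -> 180
  -- iteration 7/12 --
  FD 6: (6,-22.392) -> (0,-22.392) [heading=180, draw]
  RT 30: heading 180 -> 150
  -- iteration 8/12 --
  FD 6: (0,-22.392) -> (-5.196,-19.392) [heading=150, draw]
  RT 30: heading 150 -> 120
  -- iteration 9/12 --
  FD 6: (-5.196,-19.392) -> (-8.196,-14.196) [heading=120, draw]
  RT 30: heading 120 -> 90
  -- iteration 10/12 --
  FD 6: (-8.196,-14.196) -> (-8.196,-8.196) [heading=90, draw]
  RT 30: heading 90 -> 60
  -- iteration 11/12 --
  FD 6: (-8.196,-8.196) -> (-5.196,-3) [heading=60, draw]
  RT 30: heading 60 -> 30
  -- iteration 12/12 --
  FD 6: (-5.196,-3) -> (0,0) [heading=30, draw]
  RT 30: heading 30 -> 0
]
Final: pos=(0,0), heading=0, 12 segment(s) drawn

Start position: (0, 0)
Final position: (0, 0)
Distance = 0; < 1e-6 -> CLOSED

Answer: yes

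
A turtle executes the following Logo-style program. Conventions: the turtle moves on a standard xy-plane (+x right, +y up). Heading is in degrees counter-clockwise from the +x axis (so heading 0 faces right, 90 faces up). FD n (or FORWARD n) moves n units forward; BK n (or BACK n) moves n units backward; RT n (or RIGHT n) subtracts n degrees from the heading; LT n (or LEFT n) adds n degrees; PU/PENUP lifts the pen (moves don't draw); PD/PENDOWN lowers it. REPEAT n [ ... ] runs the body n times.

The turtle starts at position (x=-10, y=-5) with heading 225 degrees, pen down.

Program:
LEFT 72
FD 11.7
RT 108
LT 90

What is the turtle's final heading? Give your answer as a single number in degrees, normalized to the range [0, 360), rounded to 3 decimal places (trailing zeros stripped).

Executing turtle program step by step:
Start: pos=(-10,-5), heading=225, pen down
LT 72: heading 225 -> 297
FD 11.7: (-10,-5) -> (-4.688,-15.425) [heading=297, draw]
RT 108: heading 297 -> 189
LT 90: heading 189 -> 279
Final: pos=(-4.688,-15.425), heading=279, 1 segment(s) drawn

Answer: 279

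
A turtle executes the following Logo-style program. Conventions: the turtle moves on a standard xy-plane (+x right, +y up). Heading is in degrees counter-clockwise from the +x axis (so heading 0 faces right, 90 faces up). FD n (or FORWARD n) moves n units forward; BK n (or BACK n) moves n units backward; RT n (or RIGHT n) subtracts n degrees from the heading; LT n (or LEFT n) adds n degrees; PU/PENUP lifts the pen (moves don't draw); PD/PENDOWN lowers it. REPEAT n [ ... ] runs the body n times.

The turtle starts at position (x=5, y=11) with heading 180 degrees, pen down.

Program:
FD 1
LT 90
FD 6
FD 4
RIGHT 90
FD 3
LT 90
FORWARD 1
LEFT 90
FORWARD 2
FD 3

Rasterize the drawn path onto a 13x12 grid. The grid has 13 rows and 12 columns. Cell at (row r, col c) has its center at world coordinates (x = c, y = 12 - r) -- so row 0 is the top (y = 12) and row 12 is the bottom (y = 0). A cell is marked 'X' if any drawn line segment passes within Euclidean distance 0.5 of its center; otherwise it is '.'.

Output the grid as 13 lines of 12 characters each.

Segment 0: (5,11) -> (4,11)
Segment 1: (4,11) -> (4,5)
Segment 2: (4,5) -> (4,1)
Segment 3: (4,1) -> (1,1)
Segment 4: (1,1) -> (1,0)
Segment 5: (1,0) -> (3,-0)
Segment 6: (3,-0) -> (6,-0)

Answer: ............
....XX......
....X.......
....X.......
....X.......
....X.......
....X.......
....X.......
....X.......
....X.......
....X.......
.XXXX.......
.XXXXXX.....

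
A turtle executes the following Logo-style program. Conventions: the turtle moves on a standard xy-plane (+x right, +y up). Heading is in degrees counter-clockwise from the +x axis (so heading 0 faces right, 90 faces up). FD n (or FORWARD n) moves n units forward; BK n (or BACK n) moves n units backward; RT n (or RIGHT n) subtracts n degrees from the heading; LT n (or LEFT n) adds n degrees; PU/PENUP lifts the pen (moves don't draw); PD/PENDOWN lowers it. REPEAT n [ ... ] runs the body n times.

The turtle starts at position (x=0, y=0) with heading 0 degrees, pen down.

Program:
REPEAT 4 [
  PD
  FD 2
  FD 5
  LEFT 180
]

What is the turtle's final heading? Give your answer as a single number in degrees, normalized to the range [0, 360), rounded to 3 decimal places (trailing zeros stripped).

Executing turtle program step by step:
Start: pos=(0,0), heading=0, pen down
REPEAT 4 [
  -- iteration 1/4 --
  PD: pen down
  FD 2: (0,0) -> (2,0) [heading=0, draw]
  FD 5: (2,0) -> (7,0) [heading=0, draw]
  LT 180: heading 0 -> 180
  -- iteration 2/4 --
  PD: pen down
  FD 2: (7,0) -> (5,0) [heading=180, draw]
  FD 5: (5,0) -> (0,0) [heading=180, draw]
  LT 180: heading 180 -> 0
  -- iteration 3/4 --
  PD: pen down
  FD 2: (0,0) -> (2,0) [heading=0, draw]
  FD 5: (2,0) -> (7,0) [heading=0, draw]
  LT 180: heading 0 -> 180
  -- iteration 4/4 --
  PD: pen down
  FD 2: (7,0) -> (5,0) [heading=180, draw]
  FD 5: (5,0) -> (0,0) [heading=180, draw]
  LT 180: heading 180 -> 0
]
Final: pos=(0,0), heading=0, 8 segment(s) drawn

Answer: 0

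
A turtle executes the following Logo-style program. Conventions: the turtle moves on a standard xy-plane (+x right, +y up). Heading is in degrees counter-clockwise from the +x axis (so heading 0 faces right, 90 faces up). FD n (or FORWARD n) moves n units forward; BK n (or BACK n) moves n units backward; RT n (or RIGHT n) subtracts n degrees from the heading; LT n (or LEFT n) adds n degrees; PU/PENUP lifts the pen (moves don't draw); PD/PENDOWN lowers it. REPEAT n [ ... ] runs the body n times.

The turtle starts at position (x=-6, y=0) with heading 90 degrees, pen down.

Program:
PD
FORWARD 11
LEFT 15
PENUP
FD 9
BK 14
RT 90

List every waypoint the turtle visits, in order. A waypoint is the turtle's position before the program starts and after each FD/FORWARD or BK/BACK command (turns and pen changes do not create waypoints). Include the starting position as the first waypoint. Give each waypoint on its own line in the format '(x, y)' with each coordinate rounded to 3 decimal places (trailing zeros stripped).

Executing turtle program step by step:
Start: pos=(-6,0), heading=90, pen down
PD: pen down
FD 11: (-6,0) -> (-6,11) [heading=90, draw]
LT 15: heading 90 -> 105
PU: pen up
FD 9: (-6,11) -> (-8.329,19.693) [heading=105, move]
BK 14: (-8.329,19.693) -> (-4.706,6.17) [heading=105, move]
RT 90: heading 105 -> 15
Final: pos=(-4.706,6.17), heading=15, 1 segment(s) drawn
Waypoints (4 total):
(-6, 0)
(-6, 11)
(-8.329, 19.693)
(-4.706, 6.17)

Answer: (-6, 0)
(-6, 11)
(-8.329, 19.693)
(-4.706, 6.17)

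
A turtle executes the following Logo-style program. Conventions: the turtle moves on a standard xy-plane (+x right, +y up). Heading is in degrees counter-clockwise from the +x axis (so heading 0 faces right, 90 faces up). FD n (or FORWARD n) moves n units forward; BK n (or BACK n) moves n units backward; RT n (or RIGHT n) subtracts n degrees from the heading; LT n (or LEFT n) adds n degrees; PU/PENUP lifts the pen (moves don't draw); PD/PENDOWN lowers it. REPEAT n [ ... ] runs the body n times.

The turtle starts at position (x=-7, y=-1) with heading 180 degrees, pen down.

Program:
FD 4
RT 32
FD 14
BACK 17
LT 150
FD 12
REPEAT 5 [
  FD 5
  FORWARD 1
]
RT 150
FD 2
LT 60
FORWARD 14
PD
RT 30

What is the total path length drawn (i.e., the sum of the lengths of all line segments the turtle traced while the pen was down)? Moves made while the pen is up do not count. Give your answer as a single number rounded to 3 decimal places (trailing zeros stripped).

Answer: 93

Derivation:
Executing turtle program step by step:
Start: pos=(-7,-1), heading=180, pen down
FD 4: (-7,-1) -> (-11,-1) [heading=180, draw]
RT 32: heading 180 -> 148
FD 14: (-11,-1) -> (-22.873,6.419) [heading=148, draw]
BK 17: (-22.873,6.419) -> (-8.456,-2.59) [heading=148, draw]
LT 150: heading 148 -> 298
FD 12: (-8.456,-2.59) -> (-2.822,-13.185) [heading=298, draw]
REPEAT 5 [
  -- iteration 1/5 --
  FD 5: (-2.822,-13.185) -> (-0.475,-17.6) [heading=298, draw]
  FD 1: (-0.475,-17.6) -> (-0.005,-18.483) [heading=298, draw]
  -- iteration 2/5 --
  FD 5: (-0.005,-18.483) -> (2.342,-22.898) [heading=298, draw]
  FD 1: (2.342,-22.898) -> (2.811,-23.781) [heading=298, draw]
  -- iteration 3/5 --
  FD 5: (2.811,-23.781) -> (5.159,-28.195) [heading=298, draw]
  FD 1: (5.159,-28.195) -> (5.628,-29.078) [heading=298, draw]
  -- iteration 4/5 --
  FD 5: (5.628,-29.078) -> (7.976,-33.493) [heading=298, draw]
  FD 1: (7.976,-33.493) -> (8.445,-34.376) [heading=298, draw]
  -- iteration 5/5 --
  FD 5: (8.445,-34.376) -> (10.792,-38.791) [heading=298, draw]
  FD 1: (10.792,-38.791) -> (11.262,-39.674) [heading=298, draw]
]
RT 150: heading 298 -> 148
FD 2: (11.262,-39.674) -> (9.566,-38.614) [heading=148, draw]
LT 60: heading 148 -> 208
FD 14: (9.566,-38.614) -> (-2.795,-45.186) [heading=208, draw]
PD: pen down
RT 30: heading 208 -> 178
Final: pos=(-2.795,-45.186), heading=178, 16 segment(s) drawn

Segment lengths:
  seg 1: (-7,-1) -> (-11,-1), length = 4
  seg 2: (-11,-1) -> (-22.873,6.419), length = 14
  seg 3: (-22.873,6.419) -> (-8.456,-2.59), length = 17
  seg 4: (-8.456,-2.59) -> (-2.822,-13.185), length = 12
  seg 5: (-2.822,-13.185) -> (-0.475,-17.6), length = 5
  seg 6: (-0.475,-17.6) -> (-0.005,-18.483), length = 1
  seg 7: (-0.005,-18.483) -> (2.342,-22.898), length = 5
  seg 8: (2.342,-22.898) -> (2.811,-23.781), length = 1
  seg 9: (2.811,-23.781) -> (5.159,-28.195), length = 5
  seg 10: (5.159,-28.195) -> (5.628,-29.078), length = 1
  seg 11: (5.628,-29.078) -> (7.976,-33.493), length = 5
  seg 12: (7.976,-33.493) -> (8.445,-34.376), length = 1
  seg 13: (8.445,-34.376) -> (10.792,-38.791), length = 5
  seg 14: (10.792,-38.791) -> (11.262,-39.674), length = 1
  seg 15: (11.262,-39.674) -> (9.566,-38.614), length = 2
  seg 16: (9.566,-38.614) -> (-2.795,-45.186), length = 14
Total = 93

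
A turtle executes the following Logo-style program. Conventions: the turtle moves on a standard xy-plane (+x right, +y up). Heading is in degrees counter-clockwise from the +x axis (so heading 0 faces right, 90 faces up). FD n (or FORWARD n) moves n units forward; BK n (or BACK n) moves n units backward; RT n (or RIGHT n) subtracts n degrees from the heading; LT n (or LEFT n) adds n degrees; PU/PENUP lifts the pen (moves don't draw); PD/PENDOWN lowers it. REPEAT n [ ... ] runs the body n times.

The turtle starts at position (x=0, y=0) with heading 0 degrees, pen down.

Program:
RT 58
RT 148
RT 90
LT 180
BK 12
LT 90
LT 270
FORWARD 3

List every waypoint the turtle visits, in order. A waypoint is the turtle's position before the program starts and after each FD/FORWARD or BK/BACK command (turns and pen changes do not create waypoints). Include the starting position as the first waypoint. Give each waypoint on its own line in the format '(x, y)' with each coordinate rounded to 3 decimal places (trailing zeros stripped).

Executing turtle program step by step:
Start: pos=(0,0), heading=0, pen down
RT 58: heading 0 -> 302
RT 148: heading 302 -> 154
RT 90: heading 154 -> 64
LT 180: heading 64 -> 244
BK 12: (0,0) -> (5.26,10.786) [heading=244, draw]
LT 90: heading 244 -> 334
LT 270: heading 334 -> 244
FD 3: (5.26,10.786) -> (3.945,8.089) [heading=244, draw]
Final: pos=(3.945,8.089), heading=244, 2 segment(s) drawn
Waypoints (3 total):
(0, 0)
(5.26, 10.786)
(3.945, 8.089)

Answer: (0, 0)
(5.26, 10.786)
(3.945, 8.089)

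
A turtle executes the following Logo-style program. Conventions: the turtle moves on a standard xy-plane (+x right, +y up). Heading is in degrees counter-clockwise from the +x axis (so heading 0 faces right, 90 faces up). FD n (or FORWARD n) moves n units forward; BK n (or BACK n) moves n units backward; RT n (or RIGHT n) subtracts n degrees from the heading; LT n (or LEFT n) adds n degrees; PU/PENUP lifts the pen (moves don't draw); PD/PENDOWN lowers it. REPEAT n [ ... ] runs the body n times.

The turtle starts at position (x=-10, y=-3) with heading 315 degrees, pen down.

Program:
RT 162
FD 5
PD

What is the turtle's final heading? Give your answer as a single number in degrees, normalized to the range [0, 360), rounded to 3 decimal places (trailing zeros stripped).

Answer: 153

Derivation:
Executing turtle program step by step:
Start: pos=(-10,-3), heading=315, pen down
RT 162: heading 315 -> 153
FD 5: (-10,-3) -> (-14.455,-0.73) [heading=153, draw]
PD: pen down
Final: pos=(-14.455,-0.73), heading=153, 1 segment(s) drawn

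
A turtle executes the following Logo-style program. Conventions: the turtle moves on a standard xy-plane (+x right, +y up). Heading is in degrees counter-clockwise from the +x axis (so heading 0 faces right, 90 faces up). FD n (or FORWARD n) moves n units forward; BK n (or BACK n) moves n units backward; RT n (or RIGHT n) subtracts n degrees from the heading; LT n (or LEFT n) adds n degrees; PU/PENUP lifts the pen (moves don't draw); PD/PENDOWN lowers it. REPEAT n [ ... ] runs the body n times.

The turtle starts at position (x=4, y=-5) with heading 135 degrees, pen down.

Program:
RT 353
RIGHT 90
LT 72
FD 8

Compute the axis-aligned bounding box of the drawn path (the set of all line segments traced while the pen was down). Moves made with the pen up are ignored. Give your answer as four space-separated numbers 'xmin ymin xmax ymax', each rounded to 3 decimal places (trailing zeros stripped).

Answer: -0.474 -5 4 1.632

Derivation:
Executing turtle program step by step:
Start: pos=(4,-5), heading=135, pen down
RT 353: heading 135 -> 142
RT 90: heading 142 -> 52
LT 72: heading 52 -> 124
FD 8: (4,-5) -> (-0.474,1.632) [heading=124, draw]
Final: pos=(-0.474,1.632), heading=124, 1 segment(s) drawn

Segment endpoints: x in {-0.474, 4}, y in {-5, 1.632}
xmin=-0.474, ymin=-5, xmax=4, ymax=1.632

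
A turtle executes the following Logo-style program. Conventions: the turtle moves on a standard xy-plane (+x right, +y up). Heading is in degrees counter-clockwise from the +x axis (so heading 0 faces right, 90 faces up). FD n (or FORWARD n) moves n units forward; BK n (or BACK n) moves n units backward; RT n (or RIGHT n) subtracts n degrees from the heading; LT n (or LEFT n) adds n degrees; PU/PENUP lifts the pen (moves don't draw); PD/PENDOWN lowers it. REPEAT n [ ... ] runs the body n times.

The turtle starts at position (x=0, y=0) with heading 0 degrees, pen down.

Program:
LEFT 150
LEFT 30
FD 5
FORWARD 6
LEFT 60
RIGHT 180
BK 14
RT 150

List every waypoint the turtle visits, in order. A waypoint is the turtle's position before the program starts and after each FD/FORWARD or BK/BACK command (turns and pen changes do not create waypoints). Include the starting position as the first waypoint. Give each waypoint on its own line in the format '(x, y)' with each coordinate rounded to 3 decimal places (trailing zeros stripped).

Executing turtle program step by step:
Start: pos=(0,0), heading=0, pen down
LT 150: heading 0 -> 150
LT 30: heading 150 -> 180
FD 5: (0,0) -> (-5,0) [heading=180, draw]
FD 6: (-5,0) -> (-11,0) [heading=180, draw]
LT 60: heading 180 -> 240
RT 180: heading 240 -> 60
BK 14: (-11,0) -> (-18,-12.124) [heading=60, draw]
RT 150: heading 60 -> 270
Final: pos=(-18,-12.124), heading=270, 3 segment(s) drawn
Waypoints (4 total):
(0, 0)
(-5, 0)
(-11, 0)
(-18, -12.124)

Answer: (0, 0)
(-5, 0)
(-11, 0)
(-18, -12.124)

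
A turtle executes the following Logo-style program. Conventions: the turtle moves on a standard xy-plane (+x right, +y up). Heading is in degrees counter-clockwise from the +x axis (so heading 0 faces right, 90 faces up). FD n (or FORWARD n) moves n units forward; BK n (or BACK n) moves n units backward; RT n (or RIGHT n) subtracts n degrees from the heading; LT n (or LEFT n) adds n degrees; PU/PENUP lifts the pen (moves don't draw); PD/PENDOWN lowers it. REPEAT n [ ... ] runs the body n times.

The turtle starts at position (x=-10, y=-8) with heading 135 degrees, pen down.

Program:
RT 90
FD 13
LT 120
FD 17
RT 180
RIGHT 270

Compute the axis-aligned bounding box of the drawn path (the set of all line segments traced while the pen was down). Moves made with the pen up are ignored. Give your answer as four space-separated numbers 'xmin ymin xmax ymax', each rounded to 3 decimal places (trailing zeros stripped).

Executing turtle program step by step:
Start: pos=(-10,-8), heading=135, pen down
RT 90: heading 135 -> 45
FD 13: (-10,-8) -> (-0.808,1.192) [heading=45, draw]
LT 120: heading 45 -> 165
FD 17: (-0.808,1.192) -> (-17.228,5.592) [heading=165, draw]
RT 180: heading 165 -> 345
RT 270: heading 345 -> 75
Final: pos=(-17.228,5.592), heading=75, 2 segment(s) drawn

Segment endpoints: x in {-17.228, -10, -0.808}, y in {-8, 1.192, 5.592}
xmin=-17.228, ymin=-8, xmax=-0.808, ymax=5.592

Answer: -17.228 -8 -0.808 5.592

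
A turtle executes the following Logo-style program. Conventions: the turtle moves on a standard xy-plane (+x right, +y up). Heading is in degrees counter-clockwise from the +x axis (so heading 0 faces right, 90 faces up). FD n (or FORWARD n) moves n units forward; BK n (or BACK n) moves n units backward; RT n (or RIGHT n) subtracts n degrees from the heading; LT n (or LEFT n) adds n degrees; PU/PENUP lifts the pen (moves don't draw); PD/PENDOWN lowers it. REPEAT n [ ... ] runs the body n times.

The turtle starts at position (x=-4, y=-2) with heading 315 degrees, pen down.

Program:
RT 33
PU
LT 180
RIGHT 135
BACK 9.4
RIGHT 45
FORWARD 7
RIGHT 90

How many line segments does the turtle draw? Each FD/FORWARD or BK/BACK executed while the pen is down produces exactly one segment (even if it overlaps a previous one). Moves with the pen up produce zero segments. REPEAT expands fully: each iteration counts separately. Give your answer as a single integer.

Executing turtle program step by step:
Start: pos=(-4,-2), heading=315, pen down
RT 33: heading 315 -> 282
PU: pen up
LT 180: heading 282 -> 102
RT 135: heading 102 -> 327
BK 9.4: (-4,-2) -> (-11.884,3.12) [heading=327, move]
RT 45: heading 327 -> 282
FD 7: (-11.884,3.12) -> (-10.428,-3.727) [heading=282, move]
RT 90: heading 282 -> 192
Final: pos=(-10.428,-3.727), heading=192, 0 segment(s) drawn
Segments drawn: 0

Answer: 0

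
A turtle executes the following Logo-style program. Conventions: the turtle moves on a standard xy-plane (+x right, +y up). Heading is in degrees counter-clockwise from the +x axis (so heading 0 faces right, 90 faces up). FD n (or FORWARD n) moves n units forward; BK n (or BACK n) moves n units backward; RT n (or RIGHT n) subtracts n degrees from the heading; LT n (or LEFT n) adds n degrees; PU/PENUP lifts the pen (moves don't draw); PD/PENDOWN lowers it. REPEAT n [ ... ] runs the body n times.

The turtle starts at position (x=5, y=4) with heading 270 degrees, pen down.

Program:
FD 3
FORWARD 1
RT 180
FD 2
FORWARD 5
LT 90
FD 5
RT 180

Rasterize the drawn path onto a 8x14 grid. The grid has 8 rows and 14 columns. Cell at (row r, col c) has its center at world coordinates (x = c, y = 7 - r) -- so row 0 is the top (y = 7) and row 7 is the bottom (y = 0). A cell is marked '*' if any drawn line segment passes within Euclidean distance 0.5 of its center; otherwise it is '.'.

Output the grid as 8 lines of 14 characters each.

Answer: ******........
.....*........
.....*........
.....*........
.....*........
.....*........
.....*........
.....*........

Derivation:
Segment 0: (5,4) -> (5,1)
Segment 1: (5,1) -> (5,0)
Segment 2: (5,0) -> (5,2)
Segment 3: (5,2) -> (5,7)
Segment 4: (5,7) -> (-0,7)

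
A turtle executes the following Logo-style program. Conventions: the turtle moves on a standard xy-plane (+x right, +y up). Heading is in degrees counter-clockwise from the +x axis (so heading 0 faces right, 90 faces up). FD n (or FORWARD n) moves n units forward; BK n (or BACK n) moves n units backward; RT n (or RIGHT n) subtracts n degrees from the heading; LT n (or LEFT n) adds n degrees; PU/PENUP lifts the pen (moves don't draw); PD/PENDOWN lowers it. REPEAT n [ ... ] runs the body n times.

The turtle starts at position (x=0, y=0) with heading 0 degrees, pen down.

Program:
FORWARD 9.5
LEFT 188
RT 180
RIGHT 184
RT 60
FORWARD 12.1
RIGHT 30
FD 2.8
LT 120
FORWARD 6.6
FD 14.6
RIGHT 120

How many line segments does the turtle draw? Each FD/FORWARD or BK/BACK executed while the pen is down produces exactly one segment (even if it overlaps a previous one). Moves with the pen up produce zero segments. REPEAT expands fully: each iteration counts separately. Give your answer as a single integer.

Executing turtle program step by step:
Start: pos=(0,0), heading=0, pen down
FD 9.5: (0,0) -> (9.5,0) [heading=0, draw]
LT 188: heading 0 -> 188
RT 180: heading 188 -> 8
RT 184: heading 8 -> 184
RT 60: heading 184 -> 124
FD 12.1: (9.5,0) -> (2.734,10.031) [heading=124, draw]
RT 30: heading 124 -> 94
FD 2.8: (2.734,10.031) -> (2.538,12.825) [heading=94, draw]
LT 120: heading 94 -> 214
FD 6.6: (2.538,12.825) -> (-2.933,9.134) [heading=214, draw]
FD 14.6: (-2.933,9.134) -> (-15.037,0.97) [heading=214, draw]
RT 120: heading 214 -> 94
Final: pos=(-15.037,0.97), heading=94, 5 segment(s) drawn
Segments drawn: 5

Answer: 5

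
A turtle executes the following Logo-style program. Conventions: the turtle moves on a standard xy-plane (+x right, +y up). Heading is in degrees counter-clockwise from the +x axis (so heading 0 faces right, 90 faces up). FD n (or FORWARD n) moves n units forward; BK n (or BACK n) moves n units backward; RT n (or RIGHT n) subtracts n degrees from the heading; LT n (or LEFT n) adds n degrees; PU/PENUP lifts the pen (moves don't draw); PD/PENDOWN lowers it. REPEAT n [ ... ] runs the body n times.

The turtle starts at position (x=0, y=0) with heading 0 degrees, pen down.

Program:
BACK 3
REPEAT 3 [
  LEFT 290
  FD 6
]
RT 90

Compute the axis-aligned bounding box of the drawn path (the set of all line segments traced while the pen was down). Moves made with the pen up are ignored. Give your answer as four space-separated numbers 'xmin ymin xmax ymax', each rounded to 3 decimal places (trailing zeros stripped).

Answer: -10.74 -9.495 0 0

Derivation:
Executing turtle program step by step:
Start: pos=(0,0), heading=0, pen down
BK 3: (0,0) -> (-3,0) [heading=0, draw]
REPEAT 3 [
  -- iteration 1/3 --
  LT 290: heading 0 -> 290
  FD 6: (-3,0) -> (-0.948,-5.638) [heading=290, draw]
  -- iteration 2/3 --
  LT 290: heading 290 -> 220
  FD 6: (-0.948,-5.638) -> (-5.544,-9.495) [heading=220, draw]
  -- iteration 3/3 --
  LT 290: heading 220 -> 150
  FD 6: (-5.544,-9.495) -> (-10.74,-6.495) [heading=150, draw]
]
RT 90: heading 150 -> 60
Final: pos=(-10.74,-6.495), heading=60, 4 segment(s) drawn

Segment endpoints: x in {-10.74, -5.544, -3, -0.948, 0}, y in {-9.495, -6.495, -5.638, 0}
xmin=-10.74, ymin=-9.495, xmax=0, ymax=0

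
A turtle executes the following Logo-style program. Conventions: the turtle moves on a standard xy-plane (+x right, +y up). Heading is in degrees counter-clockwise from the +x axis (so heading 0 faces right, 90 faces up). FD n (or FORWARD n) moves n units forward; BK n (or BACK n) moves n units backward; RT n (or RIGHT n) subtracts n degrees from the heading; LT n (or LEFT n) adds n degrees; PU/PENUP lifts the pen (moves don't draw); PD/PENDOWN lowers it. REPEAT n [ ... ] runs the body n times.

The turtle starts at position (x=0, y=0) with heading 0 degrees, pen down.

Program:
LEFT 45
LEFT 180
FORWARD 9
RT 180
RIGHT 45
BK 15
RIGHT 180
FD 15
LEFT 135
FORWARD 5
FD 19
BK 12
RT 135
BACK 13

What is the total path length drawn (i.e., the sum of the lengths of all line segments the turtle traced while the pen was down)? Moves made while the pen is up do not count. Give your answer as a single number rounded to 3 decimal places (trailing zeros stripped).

Executing turtle program step by step:
Start: pos=(0,0), heading=0, pen down
LT 45: heading 0 -> 45
LT 180: heading 45 -> 225
FD 9: (0,0) -> (-6.364,-6.364) [heading=225, draw]
RT 180: heading 225 -> 45
RT 45: heading 45 -> 0
BK 15: (-6.364,-6.364) -> (-21.364,-6.364) [heading=0, draw]
RT 180: heading 0 -> 180
FD 15: (-21.364,-6.364) -> (-36.364,-6.364) [heading=180, draw]
LT 135: heading 180 -> 315
FD 5: (-36.364,-6.364) -> (-32.828,-9.899) [heading=315, draw]
FD 19: (-32.828,-9.899) -> (-19.393,-23.335) [heading=315, draw]
BK 12: (-19.393,-23.335) -> (-27.879,-14.849) [heading=315, draw]
RT 135: heading 315 -> 180
BK 13: (-27.879,-14.849) -> (-14.879,-14.849) [heading=180, draw]
Final: pos=(-14.879,-14.849), heading=180, 7 segment(s) drawn

Segment lengths:
  seg 1: (0,0) -> (-6.364,-6.364), length = 9
  seg 2: (-6.364,-6.364) -> (-21.364,-6.364), length = 15
  seg 3: (-21.364,-6.364) -> (-36.364,-6.364), length = 15
  seg 4: (-36.364,-6.364) -> (-32.828,-9.899), length = 5
  seg 5: (-32.828,-9.899) -> (-19.393,-23.335), length = 19
  seg 6: (-19.393,-23.335) -> (-27.879,-14.849), length = 12
  seg 7: (-27.879,-14.849) -> (-14.879,-14.849), length = 13
Total = 88

Answer: 88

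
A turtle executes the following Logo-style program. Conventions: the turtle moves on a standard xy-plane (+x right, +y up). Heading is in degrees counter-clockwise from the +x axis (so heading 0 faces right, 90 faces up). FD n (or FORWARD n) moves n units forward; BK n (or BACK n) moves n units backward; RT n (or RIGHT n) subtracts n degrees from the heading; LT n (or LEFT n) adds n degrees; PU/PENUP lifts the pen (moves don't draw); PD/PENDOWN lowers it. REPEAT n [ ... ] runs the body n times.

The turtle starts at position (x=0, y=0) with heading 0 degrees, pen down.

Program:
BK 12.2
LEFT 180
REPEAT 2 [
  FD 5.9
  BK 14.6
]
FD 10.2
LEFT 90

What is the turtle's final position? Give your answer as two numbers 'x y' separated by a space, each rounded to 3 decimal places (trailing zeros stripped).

Executing turtle program step by step:
Start: pos=(0,0), heading=0, pen down
BK 12.2: (0,0) -> (-12.2,0) [heading=0, draw]
LT 180: heading 0 -> 180
REPEAT 2 [
  -- iteration 1/2 --
  FD 5.9: (-12.2,0) -> (-18.1,0) [heading=180, draw]
  BK 14.6: (-18.1,0) -> (-3.5,0) [heading=180, draw]
  -- iteration 2/2 --
  FD 5.9: (-3.5,0) -> (-9.4,0) [heading=180, draw]
  BK 14.6: (-9.4,0) -> (5.2,0) [heading=180, draw]
]
FD 10.2: (5.2,0) -> (-5,0) [heading=180, draw]
LT 90: heading 180 -> 270
Final: pos=(-5,0), heading=270, 6 segment(s) drawn

Answer: -5 0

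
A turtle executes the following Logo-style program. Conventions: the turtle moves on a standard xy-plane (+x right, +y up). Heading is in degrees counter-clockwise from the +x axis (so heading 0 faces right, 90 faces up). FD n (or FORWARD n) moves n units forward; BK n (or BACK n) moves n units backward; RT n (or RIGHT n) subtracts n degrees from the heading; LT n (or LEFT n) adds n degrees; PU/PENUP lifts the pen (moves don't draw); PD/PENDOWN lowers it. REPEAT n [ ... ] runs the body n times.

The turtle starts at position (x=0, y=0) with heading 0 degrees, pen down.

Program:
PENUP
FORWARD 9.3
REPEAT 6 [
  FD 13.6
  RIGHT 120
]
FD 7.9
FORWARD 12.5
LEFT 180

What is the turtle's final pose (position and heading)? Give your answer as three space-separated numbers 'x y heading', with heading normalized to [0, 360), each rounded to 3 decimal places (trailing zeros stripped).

Answer: 29.7 0 180

Derivation:
Executing turtle program step by step:
Start: pos=(0,0), heading=0, pen down
PU: pen up
FD 9.3: (0,0) -> (9.3,0) [heading=0, move]
REPEAT 6 [
  -- iteration 1/6 --
  FD 13.6: (9.3,0) -> (22.9,0) [heading=0, move]
  RT 120: heading 0 -> 240
  -- iteration 2/6 --
  FD 13.6: (22.9,0) -> (16.1,-11.778) [heading=240, move]
  RT 120: heading 240 -> 120
  -- iteration 3/6 --
  FD 13.6: (16.1,-11.778) -> (9.3,0) [heading=120, move]
  RT 120: heading 120 -> 0
  -- iteration 4/6 --
  FD 13.6: (9.3,0) -> (22.9,0) [heading=0, move]
  RT 120: heading 0 -> 240
  -- iteration 5/6 --
  FD 13.6: (22.9,0) -> (16.1,-11.778) [heading=240, move]
  RT 120: heading 240 -> 120
  -- iteration 6/6 --
  FD 13.6: (16.1,-11.778) -> (9.3,0) [heading=120, move]
  RT 120: heading 120 -> 0
]
FD 7.9: (9.3,0) -> (17.2,0) [heading=0, move]
FD 12.5: (17.2,0) -> (29.7,0) [heading=0, move]
LT 180: heading 0 -> 180
Final: pos=(29.7,0), heading=180, 0 segment(s) drawn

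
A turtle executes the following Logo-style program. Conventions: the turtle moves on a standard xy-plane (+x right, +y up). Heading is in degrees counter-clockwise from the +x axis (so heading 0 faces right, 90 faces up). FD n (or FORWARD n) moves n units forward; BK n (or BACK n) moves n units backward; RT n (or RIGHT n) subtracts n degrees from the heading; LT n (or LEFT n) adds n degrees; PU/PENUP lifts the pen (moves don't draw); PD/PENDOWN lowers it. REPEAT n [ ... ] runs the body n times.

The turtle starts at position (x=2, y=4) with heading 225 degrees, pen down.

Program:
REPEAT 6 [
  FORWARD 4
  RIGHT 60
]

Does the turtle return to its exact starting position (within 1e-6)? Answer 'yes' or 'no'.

Executing turtle program step by step:
Start: pos=(2,4), heading=225, pen down
REPEAT 6 [
  -- iteration 1/6 --
  FD 4: (2,4) -> (-0.828,1.172) [heading=225, draw]
  RT 60: heading 225 -> 165
  -- iteration 2/6 --
  FD 4: (-0.828,1.172) -> (-4.692,2.207) [heading=165, draw]
  RT 60: heading 165 -> 105
  -- iteration 3/6 --
  FD 4: (-4.692,2.207) -> (-5.727,6.071) [heading=105, draw]
  RT 60: heading 105 -> 45
  -- iteration 4/6 --
  FD 4: (-5.727,6.071) -> (-2.899,8.899) [heading=45, draw]
  RT 60: heading 45 -> 345
  -- iteration 5/6 --
  FD 4: (-2.899,8.899) -> (0.965,7.864) [heading=345, draw]
  RT 60: heading 345 -> 285
  -- iteration 6/6 --
  FD 4: (0.965,7.864) -> (2,4) [heading=285, draw]
  RT 60: heading 285 -> 225
]
Final: pos=(2,4), heading=225, 6 segment(s) drawn

Start position: (2, 4)
Final position: (2, 4)
Distance = 0; < 1e-6 -> CLOSED

Answer: yes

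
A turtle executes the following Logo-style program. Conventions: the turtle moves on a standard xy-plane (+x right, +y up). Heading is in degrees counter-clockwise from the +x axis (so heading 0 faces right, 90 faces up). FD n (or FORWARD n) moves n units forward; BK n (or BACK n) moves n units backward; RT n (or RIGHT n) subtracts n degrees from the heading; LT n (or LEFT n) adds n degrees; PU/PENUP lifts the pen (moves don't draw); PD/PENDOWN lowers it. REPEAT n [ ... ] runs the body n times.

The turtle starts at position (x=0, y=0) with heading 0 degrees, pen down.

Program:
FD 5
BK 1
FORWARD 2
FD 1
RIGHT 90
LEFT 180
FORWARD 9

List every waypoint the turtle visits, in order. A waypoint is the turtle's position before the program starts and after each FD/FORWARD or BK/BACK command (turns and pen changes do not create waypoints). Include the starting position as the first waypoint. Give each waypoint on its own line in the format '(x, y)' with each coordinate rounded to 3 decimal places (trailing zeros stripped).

Answer: (0, 0)
(5, 0)
(4, 0)
(6, 0)
(7, 0)
(7, 9)

Derivation:
Executing turtle program step by step:
Start: pos=(0,0), heading=0, pen down
FD 5: (0,0) -> (5,0) [heading=0, draw]
BK 1: (5,0) -> (4,0) [heading=0, draw]
FD 2: (4,0) -> (6,0) [heading=0, draw]
FD 1: (6,0) -> (7,0) [heading=0, draw]
RT 90: heading 0 -> 270
LT 180: heading 270 -> 90
FD 9: (7,0) -> (7,9) [heading=90, draw]
Final: pos=(7,9), heading=90, 5 segment(s) drawn
Waypoints (6 total):
(0, 0)
(5, 0)
(4, 0)
(6, 0)
(7, 0)
(7, 9)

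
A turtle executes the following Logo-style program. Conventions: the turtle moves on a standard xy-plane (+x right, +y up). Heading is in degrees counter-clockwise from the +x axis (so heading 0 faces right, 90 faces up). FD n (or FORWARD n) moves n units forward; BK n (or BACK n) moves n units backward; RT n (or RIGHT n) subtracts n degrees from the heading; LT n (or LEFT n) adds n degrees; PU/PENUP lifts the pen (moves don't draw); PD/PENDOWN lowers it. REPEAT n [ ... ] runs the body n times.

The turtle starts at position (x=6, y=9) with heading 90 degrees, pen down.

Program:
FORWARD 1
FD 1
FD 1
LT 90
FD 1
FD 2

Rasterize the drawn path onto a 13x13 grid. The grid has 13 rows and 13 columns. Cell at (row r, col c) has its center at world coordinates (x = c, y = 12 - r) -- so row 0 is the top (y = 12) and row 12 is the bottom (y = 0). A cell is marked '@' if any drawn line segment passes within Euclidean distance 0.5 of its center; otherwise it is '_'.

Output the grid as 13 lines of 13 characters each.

Segment 0: (6,9) -> (6,10)
Segment 1: (6,10) -> (6,11)
Segment 2: (6,11) -> (6,12)
Segment 3: (6,12) -> (5,12)
Segment 4: (5,12) -> (3,12)

Answer: ___@@@@______
______@______
______@______
______@______
_____________
_____________
_____________
_____________
_____________
_____________
_____________
_____________
_____________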